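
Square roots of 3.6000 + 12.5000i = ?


|z| = sqrt(12.96+156.25) = 13.0081
sqrt((|z|+a)/2) = sqrt((13.0081+3.6)/2) = sqrt(8.3040) = 2.8817
sqrt((|z|-a)/2) = sqrt((13.0081-3.6)/2) = sqrt(4.7040) = 2.1689

±(2.8817 + 2.1689i) i.e. 2.8817 + 2.1689i and -2.8817 - 2.1689i


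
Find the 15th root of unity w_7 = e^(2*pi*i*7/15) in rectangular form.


Angle = 360*7/15 = 168°
a = cos(168°) = -0.9781
b = sin(168°) = 0.2079

-0.9781 + 0.2079i


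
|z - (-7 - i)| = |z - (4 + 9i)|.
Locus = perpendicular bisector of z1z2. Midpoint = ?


Equal distances means the locus is the perpendicular bisector of z1 and z2.
Midpoint = ((-7+4)/2, (-1+9)/2) = (-1.5000, 4.0000)

Perpendicular bisector through (-1.5000, 4.0000)


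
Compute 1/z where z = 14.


|z|^2 = 196+0 = 196
1/z = (14 - 0i)/196

1/z = 0.0714 + 0i


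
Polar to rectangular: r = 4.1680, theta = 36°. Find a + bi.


a = 4.1680*cos(36°) = 4.1680*0.80902 = 3.3720
b = 4.1680*sin(36°) = 4.1680*0.58779 = 2.4499

3.3720 + 2.4499i


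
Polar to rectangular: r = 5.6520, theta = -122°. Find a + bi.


a = 5.6520*cos(-122°) = 5.6520*(-0.52992) = -2.9951
b = 5.6520*sin(-122°) = 5.6520*(-0.84805) = -4.7932

-2.9951 - 4.7932i


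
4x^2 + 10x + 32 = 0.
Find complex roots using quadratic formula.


disc = 10^2 - 4*4*32 = 100 - 512 = -412
sqrt(|disc|) = sqrt(412) = 20.2978
Real part = -10/(2*4) = -1.2500
Imag part = 20.2978/(2*4) = 2.5372

-1.2500 ± 2.5372i


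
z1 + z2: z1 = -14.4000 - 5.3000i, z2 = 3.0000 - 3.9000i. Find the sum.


Real: -14.4 + 3 = -11.4
Imag: -5.3 - 3.9 = -9.2

-11.4000 - 9.2000i


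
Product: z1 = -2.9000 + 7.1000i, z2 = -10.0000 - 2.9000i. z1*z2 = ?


Real = -2.9*(-10) - 7.1*(-2.9) = 29 - (-20.59) = 49.59
Imag = -2.9*(-2.9) - (10)*7.1 = 8.41 - (71) = -62.59

49.5900 - 62.5900i


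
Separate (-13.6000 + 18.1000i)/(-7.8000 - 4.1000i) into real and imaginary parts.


Multiply by conjugate: (-13.6000 + 18.1000i)(-7.8000 + 4.1000i) / ((-7.8)^2 + (-4.1)^2)
Numerator real = -13.6*(-7.8) + 18.1*(-4.1) = 31.87
Numerator imag = 18.1*(-7.8) - (-13.6)*(-4.1) = -196.94
Denominator = 77.65
Re(z) = 31.87/77.65 = 0.4104
Im(z) = -196.94/77.65 = -2.5363

Re(z) = 0.4104, Im(z) = -2.5363


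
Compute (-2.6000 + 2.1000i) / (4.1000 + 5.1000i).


Conjugate of z2 = 4.1000 - 5.1000i
Numerator: (-2.6000 + 2.1000i)(4.1000 - 5.1000i) = 0.0500 + 21.8700i
Denominator: 4.1^2 + 5.1^2 = 42.82
Result = (0.0500 + 21.8700i)/42.82

0.0012 + 0.5107i


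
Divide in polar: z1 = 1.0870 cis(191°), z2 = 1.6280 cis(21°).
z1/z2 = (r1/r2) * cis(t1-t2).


r = 1.0870 / 1.6280 = 0.6677
theta = 191° - 21° = 170° = 170° (mod 360)

0.6677 cis(170°)


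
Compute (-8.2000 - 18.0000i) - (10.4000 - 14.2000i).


Real: -8.2 - 10.4 = -18.6
Imag: -18 + 14.2 = -3.8

-18.6000 - 3.8000i


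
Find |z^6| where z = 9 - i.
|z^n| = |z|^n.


|z| = sqrt(81+1) = sqrt(82) = 9.0554
|z^6| = |z|^6 = (sqrt(82))^6 = 82^3 = 551368

|z^6| = 551368


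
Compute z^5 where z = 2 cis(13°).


r^5 = 2^5 = 32
n*theta = 5*13° = 65° = 65° (mod 360)
a = 32*cos(65°) = 13.5238
b = 32*sin(65°) = 29.0018

32 cis(65°) = 13.5238 + 29.0018i


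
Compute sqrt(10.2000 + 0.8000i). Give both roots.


|z| = sqrt(104.04+0.64) = 10.2313
sqrt((|z|+a)/2) = sqrt((10.2313+10.2)/2) = sqrt(10.2157) = 3.1962
sqrt((|z|-a)/2) = sqrt((10.2313-10.2)/2) = sqrt(0.0157) = 0.1251

±(3.1962 + 0.1251i) i.e. 3.1962 + 0.1251i and -3.1962 - 0.1251i


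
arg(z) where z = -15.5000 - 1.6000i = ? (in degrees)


Re = -15.5, Im = -1.6
arg = atan2(-1.6, -15.5) = -174.1065 degrees

arg(z) = -174.1065 degrees


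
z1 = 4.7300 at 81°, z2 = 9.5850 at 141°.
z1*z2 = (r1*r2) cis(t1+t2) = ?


r = 4.7300 * 9.5850 = 45.3371
theta = 81° + 141° = 222° = 222° (mod 360)

45.3371 cis(222°)


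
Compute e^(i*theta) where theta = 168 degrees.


cos(168°) = -0.9781
sin(168°) = 0.2079

e^(i*168°) = -0.9781 + 0.2079i


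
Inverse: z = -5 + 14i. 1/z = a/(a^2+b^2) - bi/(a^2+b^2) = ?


|z|^2 = 25+196 = 221
1/z = (-5 - 14i)/221

1/z = -0.0226 - 0.0633i


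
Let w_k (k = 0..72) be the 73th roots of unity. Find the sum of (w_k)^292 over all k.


The roots are w_k = w^k with w = e^(2*pi*i/73), and (w^k)^292 = (w^292)^k.
So S = 1 + u + u^2 + ... + u^(72) with u = w^292.
292 = 4*73 + 0, so 292 is a multiple of 73 and u = (w^73)^4 = 1.
Every one of the 73 terms equals 1: S = 73

S = 73


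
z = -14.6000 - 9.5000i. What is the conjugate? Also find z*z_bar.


z_bar = -14.6000 + 9.5000i
z*z_bar = (-14.6)^2 + (-9.5)^2 = 213.16 + 90.25 = 303.41

z_bar = -14.6000 + 9.5000i, z*z_bar = 303.41


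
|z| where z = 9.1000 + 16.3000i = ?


|z| = sqrt(9.1^2 + 16.3^2) = sqrt(82.81 + 265.69) = sqrt(348.5) = 18.6682

|z| = 18.6682


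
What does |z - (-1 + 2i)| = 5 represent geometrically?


|z - z0| = r is a circle with center z0 and radius r.
Center = (-1, 2), radius = 5

Circle with center (-1, 2) and radius 5


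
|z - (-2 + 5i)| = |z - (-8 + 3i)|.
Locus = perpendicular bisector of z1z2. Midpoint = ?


Equal distances means the locus is the perpendicular bisector of z1 and z2.
Midpoint = ((-2+(-8))/2, (5+3)/2) = (-5.0000, 4.0000)

Perpendicular bisector through (-5.0000, 4.0000)


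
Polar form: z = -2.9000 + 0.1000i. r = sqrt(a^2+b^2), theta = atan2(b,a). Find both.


r = sqrt(8.41+0.01) = sqrt(8.42) = 2.9017
theta = atan2(0.1, -2.9) = 178.0251 degrees

r = 2.9017, theta = 178.0251 degrees


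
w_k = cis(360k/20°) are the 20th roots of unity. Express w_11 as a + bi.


Angle = 360*11/20 = 198°
a = cos(198°) = -0.9511
b = sin(198°) = -0.3090

-0.9511 - 0.3090i


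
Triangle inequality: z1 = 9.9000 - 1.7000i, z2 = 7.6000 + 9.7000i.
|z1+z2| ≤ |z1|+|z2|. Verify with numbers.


|z1| = sqrt(9.9^2 + (-1.7)^2) = sqrt(100.9) = 10.0449
|z2| = sqrt(7.6^2 + 9.7^2) = sqrt(151.85) = 12.3227
z1+z2 = 17.5000 + 8.0000i
|z1+z2| = sqrt(370.25) = 19.2419
|z1|+|z2| = 10.0449 + 12.3227 = 22.3676

|z1+z2| = 19.2419 ≤ |z1|+|z2| = 22.3676 (verified)


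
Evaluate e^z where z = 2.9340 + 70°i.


e^2.9340 = 18.8027
cos(70°) = 0.34202
sin(70°) = 0.939693
Real = 18.8027*0.34202 = 6.4309
Imag = 18.8027*0.939693 = 17.6688

6.4309 + 17.6688i


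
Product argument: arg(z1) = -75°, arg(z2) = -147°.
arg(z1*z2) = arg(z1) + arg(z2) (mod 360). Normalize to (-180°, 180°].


arg(z1*z2) = -75° - 147° = -222°
Normalized to (-180°, 180°]: 138°

138°


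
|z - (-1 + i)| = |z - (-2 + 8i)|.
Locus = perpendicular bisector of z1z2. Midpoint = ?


Equal distances means the locus is the perpendicular bisector of z1 and z2.
Midpoint = ((-1+(-2))/2, (1+8)/2) = (-1.5000, 4.5000)

Perpendicular bisector through (-1.5000, 4.5000)


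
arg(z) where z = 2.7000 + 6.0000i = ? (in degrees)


Re = 2.7, Im = 6
arg = atan2(6, 2.7) = 65.7723 degrees

arg(z) = 65.7723 degrees


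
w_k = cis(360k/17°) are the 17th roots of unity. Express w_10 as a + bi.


Angle = 360*10/17 = 211.7647°
a = cos(211.7647°) = -0.8502
b = sin(211.7647°) = -0.5264

-0.8502 - 0.5264i


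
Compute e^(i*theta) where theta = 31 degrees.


cos(31°) = 0.8572
sin(31°) = 0.5150

e^(i*31°) = 0.8572 + 0.5150i


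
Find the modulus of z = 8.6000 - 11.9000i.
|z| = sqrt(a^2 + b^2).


|z| = sqrt(8.6^2 + (-11.9)^2) = sqrt(73.96 + 141.61) = sqrt(215.57) = 14.6823

|z| = 14.6823


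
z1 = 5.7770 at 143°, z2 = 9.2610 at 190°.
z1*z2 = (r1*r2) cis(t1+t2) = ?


r = 5.7770 * 9.2610 = 53.5008
theta = 143° + 190° = 333° = 333° (mod 360)

53.5008 cis(333°)


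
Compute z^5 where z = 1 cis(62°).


r^5 = 1^5 = 1
n*theta = 5*62° = 310° = 310° (mod 360)
a = 1*cos(310°) = 0.6428
b = 1*sin(310°) = -0.7660

1 cis(310°) = 0.6428 - 0.7660i


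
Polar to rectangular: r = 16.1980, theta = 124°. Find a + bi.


a = 16.1980*cos(124°) = 16.1980*(-0.55919) = -9.0578
b = 16.1980*sin(124°) = 16.1980*0.82904 = 13.4288

-9.0578 + 13.4288i


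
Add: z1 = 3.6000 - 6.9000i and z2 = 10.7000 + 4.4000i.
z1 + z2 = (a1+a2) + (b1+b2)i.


Real: 3.6 + 10.7 = 14.3
Imag: -6.9 + 4.4 = -2.5

14.3000 - 2.5000i


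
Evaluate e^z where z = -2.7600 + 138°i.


e^-2.7600 = 0.0633
cos(138°) = -0.7431
sin(138°) = 0.6691
Real = 0.0633*(-0.7431) = -0.0470
Imag = 0.0633*0.6691 = 0.0424

-0.0470 + 0.0424i


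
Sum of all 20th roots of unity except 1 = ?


With w = e^(2*pi*i/20), all 20 of the 20th roots of unity w^0 = 1, w, ..., w^(19) sum to 0: 1 + w + ... + w^(19) = (1 - w^20)/(1 - w) = 0 since w^20 = 1, w ≠ 1.
Removing the root 1: w + w^2 + ... + w^(19) = 0 - 1 = -1

Sum = -1


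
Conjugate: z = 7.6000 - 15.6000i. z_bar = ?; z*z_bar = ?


z_bar = 7.6000 + 15.6000i
z*z_bar = 7.6^2 + (-15.6)^2 = 57.76 + 243.36 = 301.12

z_bar = 7.6000 + 15.6000i, z*z_bar = 301.12


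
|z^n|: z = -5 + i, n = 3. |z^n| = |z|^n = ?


|z| = sqrt(25+1) = sqrt(26) = 5.0990
|z^3| = |z|^3 = (sqrt(26))^3 = 26*sqrt(26)

|z^3| = 26*sqrt(26) ≈ 132.5745


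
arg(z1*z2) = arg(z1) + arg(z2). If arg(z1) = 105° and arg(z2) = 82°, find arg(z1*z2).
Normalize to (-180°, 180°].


arg(z1*z2) = 105° + 82° = 187°
Normalized to (-180°, 180°]: -173°

-173°


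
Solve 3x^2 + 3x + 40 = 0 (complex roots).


disc = 3^2 - 4*3*40 = 9 - 480 = -471
sqrt(|disc|) = sqrt(471) = 21.7025
Real part = -3/(2*3) = -0.5000
Imag part = 21.7025/(2*3) = 3.6171

-0.5000 ± 3.6171i


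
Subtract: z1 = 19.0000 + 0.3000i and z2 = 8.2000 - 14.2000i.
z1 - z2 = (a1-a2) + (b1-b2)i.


Real: 19 - 8.2 = 10.8
Imag: 0.3 + 14.2 = 14.5

10.8000 + 14.5000i


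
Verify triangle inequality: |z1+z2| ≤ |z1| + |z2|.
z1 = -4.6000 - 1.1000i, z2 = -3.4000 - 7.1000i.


|z1| = sqrt((-4.6)^2 + (-1.1)^2) = sqrt(22.37) = 4.7297
|z2| = sqrt((-3.4)^2 + (-7.1)^2) = sqrt(61.97) = 7.8721
z1+z2 = -8.0000 - 8.2000i
|z1+z2| = sqrt(131.24) = 11.4560
|z1|+|z2| = 4.7297 + 7.8721 = 12.6018

|z1+z2| = 11.4560 ≤ |z1|+|z2| = 12.6018 (verified)


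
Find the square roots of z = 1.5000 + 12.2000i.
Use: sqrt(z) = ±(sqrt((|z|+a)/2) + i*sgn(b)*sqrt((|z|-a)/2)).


|z| = sqrt(2.25+148.84) = 12.2919
sqrt((|z|+a)/2) = sqrt((12.2919+1.5)/2) = sqrt(6.8959) = 2.6260
sqrt((|z|-a)/2) = sqrt((12.2919-1.5)/2) = sqrt(5.3959) = 2.3229

±(2.6260 + 2.3229i) i.e. 2.6260 + 2.3229i and -2.6260 - 2.3229i


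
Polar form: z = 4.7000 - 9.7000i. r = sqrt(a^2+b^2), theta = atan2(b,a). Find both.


r = sqrt(22.09+94.09) = sqrt(116.18) = 10.7787
theta = atan2(-9.7, 4.7) = -64.1481 degrees

r = 10.7787, theta = -64.1481 degrees


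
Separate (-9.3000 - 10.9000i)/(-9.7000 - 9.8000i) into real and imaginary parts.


Multiply by conjugate: (-9.3000 - 10.9000i)(-9.7000 + 9.8000i) / ((-9.7)^2 + (-9.8)^2)
Numerator real = -9.3*(-9.7) - (10.9)*(-9.8) = 197.03
Numerator imag = -10.9*(-9.7) - (-9.3)*(-9.8) = 14.59
Denominator = 190.13
Re(z) = 197.03/190.13 = 1.0363
Im(z) = 14.59/190.13 = 0.0767

Re(z) = 1.0363, Im(z) = 0.0767


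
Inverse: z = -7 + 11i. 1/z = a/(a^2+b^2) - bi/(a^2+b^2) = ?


|z|^2 = 49+121 = 170
1/z = (-7 - 11i)/170

1/z = -0.0412 - 0.0647i


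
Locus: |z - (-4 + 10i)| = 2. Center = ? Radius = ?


|z - z0| = r is a circle with center z0 and radius r.
Center = (-4, 10), radius = 2

Circle with center (-4, 10) and radius 2


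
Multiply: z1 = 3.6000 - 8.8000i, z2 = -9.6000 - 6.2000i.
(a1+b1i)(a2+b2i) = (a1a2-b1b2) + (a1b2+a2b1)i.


Real = 3.6*(-9.6) - (-8.8)*(-6.2) = -34.56 - 54.56 = -89.12
Imag = 3.6*(-6.2) - (9.6)*(-8.8) = -22.32 + 84.48 = 62.16

-89.1200 + 62.1600i


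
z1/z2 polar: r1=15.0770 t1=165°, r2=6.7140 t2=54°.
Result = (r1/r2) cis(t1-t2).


r = 15.0770 / 6.7140 = 2.2456
theta = 165° - 54° = 111° = 111° (mod 360)

2.2456 cis(111°)


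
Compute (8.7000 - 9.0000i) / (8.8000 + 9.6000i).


Conjugate of z2 = 8.8000 - 9.6000i
Numerator: (8.7000 - 9.0000i)(8.8000 - 9.6000i) = -9.8400 - 162.7200i
Denominator: 8.8^2 + 9.6^2 = 169.6
Result = (-9.8400 - 162.7200i)/169.6

-0.0580 - 0.9594i


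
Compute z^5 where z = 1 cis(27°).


r^5 = 1^5 = 1
n*theta = 5*27° = 135° = 135° (mod 360)
a = 1*cos(135°) = -0.7071
b = 1*sin(135°) = 0.7071

1 cis(135°) = -0.7071 + 0.7071i


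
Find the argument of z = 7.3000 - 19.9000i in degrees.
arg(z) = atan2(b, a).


Re = 7.3, Im = -19.9
arg = atan2(-19.9, 7.3) = -69.8552 degrees

arg(z) = -69.8552 degrees


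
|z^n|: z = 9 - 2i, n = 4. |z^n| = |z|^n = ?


|z| = sqrt(81+4) = sqrt(85) = 9.2195
|z^4| = |z|^4 = (sqrt(85))^4 = 85^2 = 7225

|z^4| = 7225


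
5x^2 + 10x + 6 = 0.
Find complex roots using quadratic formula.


disc = 10^2 - 4*5*6 = 100 - 120 = -20
sqrt(|disc|) = sqrt(20) = 4.4721
Real part = -10/(2*5) = -1.0000
Imag part = 4.4721/(2*5) = 0.4472

-1.0000 ± 0.4472i


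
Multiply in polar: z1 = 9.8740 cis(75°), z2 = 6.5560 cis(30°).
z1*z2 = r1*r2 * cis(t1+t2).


r = 9.8740 * 6.5560 = 64.7339
theta = 75° + 30° = 105° = 105° (mod 360)

64.7339 cis(105°)


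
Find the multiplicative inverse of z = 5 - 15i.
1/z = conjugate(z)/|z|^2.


|z|^2 = 25+225 = 250
1/z = (5 + 15i)/250

1/z = 0.0200 + 0.0600i


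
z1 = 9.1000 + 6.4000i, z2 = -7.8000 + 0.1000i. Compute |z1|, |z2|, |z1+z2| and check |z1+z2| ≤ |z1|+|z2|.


|z1| = sqrt(9.1^2 + 6.4^2) = sqrt(123.77) = 11.1252
|z2| = sqrt((-7.8)^2 + 0.1^2) = sqrt(60.85) = 7.8006
z1+z2 = 1.3000 + 6.5000i
|z1+z2| = sqrt(43.94) = 6.6287
|z1|+|z2| = 11.1252 + 7.8006 = 18.9258

|z1+z2| = 6.6287 ≤ |z1|+|z2| = 18.9258 (verified)


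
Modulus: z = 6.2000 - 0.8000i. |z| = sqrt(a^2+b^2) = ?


|z| = sqrt(6.2^2 + (-0.8)^2) = sqrt(38.44 + 0.64) = sqrt(39.08) = 6.2514

|z| = 6.2514


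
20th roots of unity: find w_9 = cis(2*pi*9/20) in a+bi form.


Angle = 360*9/20 = 162°
a = cos(162°) = -0.9511
b = sin(162°) = 0.3090

-0.9511 + 0.3090i


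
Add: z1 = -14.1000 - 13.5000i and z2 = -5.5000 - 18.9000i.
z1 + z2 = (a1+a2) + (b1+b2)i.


Real: -14.1 - 5.5 = -19.6
Imag: -13.5 - 18.9 = -32.4

-19.6000 - 32.4000i


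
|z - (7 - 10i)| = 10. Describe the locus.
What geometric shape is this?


|z - z0| = r is a circle with center z0 and radius r.
Center = (7, -10), radius = 10

Circle with center (7, -10) and radius 10


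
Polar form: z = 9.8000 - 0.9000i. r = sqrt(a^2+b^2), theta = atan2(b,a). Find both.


r = sqrt(96.04+0.81) = sqrt(96.85) = 9.8412
theta = atan2(-0.9, 9.8) = -5.2471 degrees

r = 9.8412, theta = -5.2471 degrees


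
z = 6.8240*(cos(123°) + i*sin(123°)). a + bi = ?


a = 6.8240*cos(123°) = 6.8240*(-0.54464) = -3.7166
b = 6.8240*sin(123°) = 6.8240*0.83867 = 5.7231

-3.7166 + 5.7231i


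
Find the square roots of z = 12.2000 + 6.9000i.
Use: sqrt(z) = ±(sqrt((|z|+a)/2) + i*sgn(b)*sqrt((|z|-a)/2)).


|z| = sqrt(148.84+47.61) = 14.0161
sqrt((|z|+a)/2) = sqrt((14.0161+12.2)/2) = sqrt(13.1080) = 3.6205
sqrt((|z|-a)/2) = sqrt((14.0161-12.2)/2) = sqrt(0.9080) = 0.9529

±(3.6205 + 0.9529i) i.e. 3.6205 + 0.9529i and -3.6205 - 0.9529i


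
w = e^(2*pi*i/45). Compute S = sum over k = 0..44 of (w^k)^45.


The roots are w_k = w^k with w = e^(2*pi*i/45), and (w^k)^45 = (w^45)^k.
So S = 1 + u + u^2 + ... + u^(44) with u = w^45.
45 = 1*45 + 0, so 45 is a multiple of 45 and u = (w^45)^1 = 1.
Every one of the 45 terms equals 1: S = 45

S = 45


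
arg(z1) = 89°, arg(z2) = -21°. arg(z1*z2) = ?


arg(z1*z2) = 89° - 21° = 68°
Normalized to (-180°, 180°]: 68°

68°


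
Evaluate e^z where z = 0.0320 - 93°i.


e^0.0320 = 1.0325
cos(-93°) = -0.0523
sin(-93°) = -0.9986
Real = 1.0325*(-0.0523) = -0.0540
Imag = 1.0325*(-0.9986) = -1.0311

-0.0540 - 1.0311i


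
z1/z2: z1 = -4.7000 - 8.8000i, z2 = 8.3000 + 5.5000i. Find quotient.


Conjugate of z2 = 8.3000 - 5.5000i
Numerator: (-4.7000 - 8.8000i)(8.3000 - 5.5000i) = -87.4100 - 47.1900i
Denominator: 8.3^2 + 5.5^2 = 99.14
Result = (-87.4100 - 47.1900i)/99.14

-0.8817 - 0.4760i


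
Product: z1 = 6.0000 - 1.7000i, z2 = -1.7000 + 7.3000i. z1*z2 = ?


Real = 6*(-1.7) - (-1.7)*7.3 = -10.2 - (-12.41) = 2.21
Imag = 6*7.3 - (1.7)*(-1.7) = 43.8 + 2.89 = 46.69

2.2100 + 46.6900i


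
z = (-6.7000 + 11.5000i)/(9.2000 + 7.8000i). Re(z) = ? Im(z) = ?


Multiply by conjugate: (-6.7000 + 11.5000i)(9.2000 - 7.8000i) / (9.2^2 + 7.8^2)
Numerator real = -6.7*9.2 + 11.5*7.8 = 28.06
Numerator imag = 11.5*9.2 - (-6.7)*7.8 = 158.06
Denominator = 145.48
Re(z) = 28.06/145.48 = 0.1929
Im(z) = 158.06/145.48 = 1.0865

Re(z) = 0.1929, Im(z) = 1.0865


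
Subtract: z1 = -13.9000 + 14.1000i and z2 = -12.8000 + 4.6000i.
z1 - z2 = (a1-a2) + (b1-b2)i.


Real: -13.9 + 12.8 = -1.1
Imag: 14.1 - 4.6 = 9.5

-1.1000 + 9.5000i


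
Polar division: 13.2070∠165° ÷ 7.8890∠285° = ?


r = 13.2070 / 7.8890 = 1.6741
theta = 165° - 285° = -120° = 240° (mod 360)

1.6741 cis(240°)


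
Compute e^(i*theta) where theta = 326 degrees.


cos(326°) = 0.8290
sin(326°) = -0.5592

e^(i*326°) = 0.8290 - 0.5592i


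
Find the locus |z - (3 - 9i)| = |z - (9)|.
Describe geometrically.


Equal distances means the locus is the perpendicular bisector of z1 and z2.
Midpoint = ((3+9)/2, (-9+0)/2) = (6.0000, -4.5000)

Perpendicular bisector through (6.0000, -4.5000)


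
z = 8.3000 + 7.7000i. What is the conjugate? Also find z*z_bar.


z_bar = 8.3000 - 7.7000i
z*z_bar = 8.3^2 + 7.7^2 = 68.89 + 59.29 = 128.18

z_bar = 8.3000 - 7.7000i, z*z_bar = 128.18


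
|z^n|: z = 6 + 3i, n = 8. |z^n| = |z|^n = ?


|z| = sqrt(36+9) = sqrt(45) = 6.7082
|z^8| = |z|^8 = (sqrt(45))^8 = 45^4 = 4100625

|z^8| = 4100625


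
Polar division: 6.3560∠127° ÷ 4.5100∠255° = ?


r = 6.3560 / 4.5100 = 1.4093
theta = 127° - 255° = -128° = 232° (mod 360)

1.4093 cis(232°)


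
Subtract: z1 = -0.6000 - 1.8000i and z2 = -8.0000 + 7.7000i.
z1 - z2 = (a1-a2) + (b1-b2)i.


Real: -0.6 + 8 = 7.4
Imag: -1.8 - 7.7 = -9.5

7.4000 - 9.5000i


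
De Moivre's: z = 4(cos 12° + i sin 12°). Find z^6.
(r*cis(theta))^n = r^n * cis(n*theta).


r^6 = 4^6 = 4096
n*theta = 6*12° = 72° = 72° (mod 360)
a = 4096*cos(72°) = 1265.7336
b = 4096*sin(72°) = 3895.5275

4096 cis(72°) = 1265.7336 + 3895.5275i


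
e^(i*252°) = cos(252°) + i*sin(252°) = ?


cos(252°) = -0.3090
sin(252°) = -0.9511

e^(i*252°) = -0.3090 - 0.9511i


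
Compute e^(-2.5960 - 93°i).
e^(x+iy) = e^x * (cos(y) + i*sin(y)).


e^-2.5960 = 0.0746
cos(-93°) = -0.0523
sin(-93°) = -0.9986
Real = 0.0746*(-0.0523) = -0.0039
Imag = 0.0746*(-0.9986) = -0.0745

-0.0039 - 0.0745i


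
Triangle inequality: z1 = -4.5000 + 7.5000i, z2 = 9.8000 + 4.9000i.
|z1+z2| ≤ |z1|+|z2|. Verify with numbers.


|z1| = sqrt((-4.5)^2 + 7.5^2) = sqrt(76.5) = 8.7464
|z2| = sqrt(9.8^2 + 4.9^2) = sqrt(120.05) = 10.9567
z1+z2 = 5.3000 + 12.4000i
|z1+z2| = sqrt(181.85) = 13.4852
|z1|+|z2| = 8.7464 + 10.9567 = 19.7031

|z1+z2| = 13.4852 ≤ |z1|+|z2| = 19.7031 (verified)


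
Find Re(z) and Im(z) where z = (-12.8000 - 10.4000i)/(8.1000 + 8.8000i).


Multiply by conjugate: (-12.8000 - 10.4000i)(8.1000 - 8.8000i) / (8.1^2 + 8.8^2)
Numerator real = -12.8*8.1 - (10.4)*8.8 = -195.2
Numerator imag = -10.4*8.1 - (-12.8)*8.8 = 28.4
Denominator = 143.05
Re(z) = -195.2/143.05 = -1.3646
Im(z) = 28.4/143.05 = 0.1985

Re(z) = -1.3646, Im(z) = 0.1985


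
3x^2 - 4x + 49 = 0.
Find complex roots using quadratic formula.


disc = (-4)^2 - 4*3*49 = 16 - 588 = -572
sqrt(|disc|) = sqrt(572) = 23.9165
Real part = 4/(2*3) = 0.6667
Imag part = 23.9165/(2*3) = 3.9861

0.6667 ± 3.9861i


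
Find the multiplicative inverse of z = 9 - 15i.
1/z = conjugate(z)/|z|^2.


|z|^2 = 81+225 = 306
1/z = (9 + 15i)/306

1/z = 0.0294 + 0.0490i


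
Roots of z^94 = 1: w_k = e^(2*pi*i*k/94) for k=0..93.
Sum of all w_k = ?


The sum of all 94th roots of unity is 0.
Geometric series: (1 - w^94)/(1 - w) = (1-1)/(1-w) = 0 since w^94 = 1, w ≠ 1.
Alternatively: coefficient of z^93 in z^94 - 1 is 0.

0


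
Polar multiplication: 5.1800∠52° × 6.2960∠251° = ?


r = 5.1800 * 6.2960 = 32.6133
theta = 52° + 251° = 303° = 303° (mod 360)

32.6133 cis(303°)


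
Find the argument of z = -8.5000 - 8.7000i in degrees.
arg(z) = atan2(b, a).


Re = -8.5, Im = -8.7
arg = atan2(-8.7, -8.5) = -134.3338 degrees

arg(z) = -134.3338 degrees


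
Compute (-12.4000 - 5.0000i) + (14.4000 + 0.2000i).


Real: -12.4 + 14.4 = 2
Imag: -5 + 0.2 = -4.8

2.0000 - 4.8000i


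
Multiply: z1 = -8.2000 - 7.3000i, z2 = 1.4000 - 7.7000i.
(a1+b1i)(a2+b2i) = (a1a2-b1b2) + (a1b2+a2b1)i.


Real = -8.2*1.4 - (-7.3)*(-7.7) = -11.48 - 56.21 = -67.69
Imag = -8.2*(-7.7) + 1.4*(-7.3) = 63.14 - (10.22) = 52.92

-67.6900 + 52.9200i


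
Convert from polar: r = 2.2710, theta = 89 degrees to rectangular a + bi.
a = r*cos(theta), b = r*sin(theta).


a = 2.2710*cos(89°) = 2.2710*0.01745 = 0.0396
b = 2.2710*sin(89°) = 2.2710*0.99985 = 2.2707

0.0396 + 2.2707i


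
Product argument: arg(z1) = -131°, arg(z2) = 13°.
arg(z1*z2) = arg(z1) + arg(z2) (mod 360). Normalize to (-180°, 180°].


arg(z1*z2) = -131° + 13° = -118°
Normalized to (-180°, 180°]: -118°

-118°


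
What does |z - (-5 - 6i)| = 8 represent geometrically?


|z - z0| = r is a circle with center z0 and radius r.
Center = (-5, -6), radius = 8

Circle with center (-5, -6) and radius 8


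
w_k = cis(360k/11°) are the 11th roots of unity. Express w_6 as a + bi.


Angle = 360*6/11 = 196.3636°
a = cos(196.3636°) = -0.9595
b = sin(196.3636°) = -0.2817

-0.9595 - 0.2817i


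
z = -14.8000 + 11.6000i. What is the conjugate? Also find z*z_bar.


z_bar = -14.8000 - 11.6000i
z*z_bar = (-14.8)^2 + 11.6^2 = 219.04 + 134.56 = 353.6

z_bar = -14.8000 - 11.6000i, z*z_bar = 353.6


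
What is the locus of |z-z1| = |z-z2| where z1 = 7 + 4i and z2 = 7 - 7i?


Equal distances means the locus is the perpendicular bisector of z1 and z2.
Midpoint = ((7+7)/2, (4+(-7))/2) = (7.0000, -1.5000)

Perpendicular bisector through (7.0000, -1.5000)


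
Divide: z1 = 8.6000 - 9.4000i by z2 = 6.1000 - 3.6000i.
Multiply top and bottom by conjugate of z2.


Conjugate of z2 = 6.1000 + 3.6000i
Numerator: (8.6000 - 9.4000i)(6.1000 + 3.6000i) = 86.3000 - 26.3800i
Denominator: 6.1^2 + (-3.6)^2 = 50.17
Result = (86.3000 - 26.3800i)/50.17

1.7202 - 0.5258i


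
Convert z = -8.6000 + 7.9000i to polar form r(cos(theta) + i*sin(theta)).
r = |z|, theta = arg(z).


r = sqrt(73.96+62.41) = sqrt(136.37) = 11.6778
theta = atan2(7.9, -8.6) = 137.4293 degrees

r = 11.6778, theta = 137.4293 degrees


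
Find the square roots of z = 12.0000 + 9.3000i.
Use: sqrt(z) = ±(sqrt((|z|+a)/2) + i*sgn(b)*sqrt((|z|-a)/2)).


|z| = sqrt(144+86.49) = 15.1819
sqrt((|z|+a)/2) = sqrt((15.1819+12)/2) = sqrt(13.5909) = 3.6866
sqrt((|z|-a)/2) = sqrt((15.1819-12)/2) = sqrt(1.5909) = 1.2613

±(3.6866 + 1.2613i) i.e. 3.6866 + 1.2613i and -3.6866 - 1.2613i


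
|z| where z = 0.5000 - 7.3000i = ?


|z| = sqrt(0.5^2 + (-7.3)^2) = sqrt(0.25 + 53.29) = sqrt(53.54) = 7.3171

|z| = 7.3171


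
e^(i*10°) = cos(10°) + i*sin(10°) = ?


cos(10°) = 0.9848
sin(10°) = 0.1736

e^(i*10°) = 0.9848 + 0.1736i


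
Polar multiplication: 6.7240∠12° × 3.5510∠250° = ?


r = 6.7240 * 3.5510 = 23.8769
theta = 12° + 250° = 262° = 262° (mod 360)

23.8769 cis(262°)


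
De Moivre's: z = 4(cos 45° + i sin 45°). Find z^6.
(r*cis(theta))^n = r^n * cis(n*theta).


r^6 = 4^6 = 4096
n*theta = 6*45° = 270° = 270° (mod 360)
a = 4096*cos(270°) = 0
b = 4096*sin(270°) = -4096.0000

4096 cis(270°) = 0 - 4096.0000i


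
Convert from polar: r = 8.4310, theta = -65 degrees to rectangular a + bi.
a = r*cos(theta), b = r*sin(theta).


a = 8.4310*cos(-65°) = 8.4310*0.42262 = 3.5631
b = 8.4310*sin(-65°) = 8.4310*(-0.90631) = -7.6411

3.5631 - 7.6411i


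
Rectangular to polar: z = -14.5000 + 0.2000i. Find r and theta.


r = sqrt(210.25+0.04) = sqrt(210.29) = 14.5014
theta = atan2(0.2, -14.5) = 179.2098 degrees

r = 14.5014, theta = 179.2098 degrees


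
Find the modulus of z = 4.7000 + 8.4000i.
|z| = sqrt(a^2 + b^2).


|z| = sqrt(4.7^2 + 8.4^2) = sqrt(22.09 + 70.56) = sqrt(92.65) = 9.6255

|z| = 9.6255


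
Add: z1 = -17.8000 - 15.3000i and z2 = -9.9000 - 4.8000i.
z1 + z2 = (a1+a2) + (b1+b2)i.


Real: -17.8 - 9.9 = -27.7
Imag: -15.3 - 4.8 = -20.1

-27.7000 - 20.1000i


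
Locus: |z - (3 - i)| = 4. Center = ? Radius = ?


|z - z0| = r is a circle with center z0 and radius r.
Center = (3, -1), radius = 4

Circle with center (3, -1) and radius 4


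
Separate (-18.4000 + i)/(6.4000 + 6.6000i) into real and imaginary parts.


Multiply by conjugate: (-18.4000 + i)(6.4000 - 6.6000i) / (6.4^2 + 6.6^2)
Numerator real = -18.4*6.4 + 1*6.6 = -111.16
Numerator imag = 1*6.4 - (-18.4)*6.6 = 127.84
Denominator = 84.52
Re(z) = -111.16/84.52 = -1.3152
Im(z) = 127.84/84.52 = 1.5125

Re(z) = -1.3152, Im(z) = 1.5125


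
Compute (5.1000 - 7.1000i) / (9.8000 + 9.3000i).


Conjugate of z2 = 9.8000 - 9.3000i
Numerator: (5.1000 - 7.1000i)(9.8000 - 9.3000i) = -16.0500 - 117.0100i
Denominator: 9.8^2 + 9.3^2 = 182.53
Result = (-16.0500 - 117.0100i)/182.53

-0.0879 - 0.6410i


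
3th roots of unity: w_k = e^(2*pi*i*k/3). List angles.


The 3th roots of unity are cis(360k/3°) for k=0..2
Angle step = 360/3 = 120°
Primitive root: cis(120°)
Primitive root = -0.5000 + 0.8660i

3 roots at angles: 0°, 120°, 240°


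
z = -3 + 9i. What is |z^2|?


|z| = sqrt(9+81) = sqrt(90) = 9.4868
|z^2| = |z|^2 = (sqrt(90))^2 = 90

|z^2| = 90


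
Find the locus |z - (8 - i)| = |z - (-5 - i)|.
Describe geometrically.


Equal distances means the locus is the perpendicular bisector of z1 and z2.
Midpoint = ((8+(-5))/2, (-1+(-1))/2) = (1.5000, -1.0000)

Perpendicular bisector through (1.5000, -1.0000)


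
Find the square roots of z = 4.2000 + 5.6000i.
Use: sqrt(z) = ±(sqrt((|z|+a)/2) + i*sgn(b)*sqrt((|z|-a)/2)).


|z| = sqrt(17.64+31.36) = 7.0000
sqrt((|z|+a)/2) = sqrt((7.0000+4.2)/2) = sqrt(5.6000) = 2.3664
sqrt((|z|-a)/2) = sqrt((7.0000-4.2)/2) = sqrt(1.4000) = 1.1832

±(2.3664 + 1.1832i) i.e. 2.3664 + 1.1832i and -2.3664 - 1.1832i


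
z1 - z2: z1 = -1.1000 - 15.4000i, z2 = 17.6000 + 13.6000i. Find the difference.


Real: -1.1 - 17.6 = -18.7
Imag: -15.4 - 13.6 = -29

-18.7000 - 29.0000i


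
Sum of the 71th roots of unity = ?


The sum of all 71th roots of unity is 0.
Geometric series: (1 - w^71)/(1 - w) = (1-1)/(1-w) = 0 since w^71 = 1, w ≠ 1.
Alternatively: coefficient of z^70 in z^71 - 1 is 0.

0


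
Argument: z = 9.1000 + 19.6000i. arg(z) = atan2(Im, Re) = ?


Re = 9.1, Im = 19.6
arg = atan2(19.6, 9.1) = 65.0952 degrees

arg(z) = 65.0952 degrees


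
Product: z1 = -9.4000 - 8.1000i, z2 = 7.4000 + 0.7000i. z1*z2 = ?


Real = -9.4*7.4 - (-8.1)*0.7 = -69.56 - (-5.67) = -63.89
Imag = -9.4*0.7 + 7.4*(-8.1) = -6.58 - (59.94) = -66.52

-63.8900 - 66.5200i


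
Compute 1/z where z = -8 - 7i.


|z|^2 = 64+49 = 113
1/z = (-8 + 7i)/113

1/z = -0.0708 + 0.0619i


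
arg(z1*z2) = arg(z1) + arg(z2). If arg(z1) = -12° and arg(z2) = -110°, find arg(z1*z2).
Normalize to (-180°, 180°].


arg(z1*z2) = -12° - 110° = -122°
Normalized to (-180°, 180°]: -122°

-122°


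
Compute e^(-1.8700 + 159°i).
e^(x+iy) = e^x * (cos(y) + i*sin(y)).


e^-1.8700 = 0.1541
cos(159°) = -0.9336
sin(159°) = 0.3584
Real = 0.1541*(-0.9336) = -0.1439
Imag = 0.1541*0.3584 = 0.0552

-0.1439 + 0.0552i


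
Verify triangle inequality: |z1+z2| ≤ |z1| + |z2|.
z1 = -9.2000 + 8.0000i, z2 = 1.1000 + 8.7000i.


|z1| = sqrt((-9.2)^2 + 8^2) = sqrt(148.64) = 12.1918
|z2| = sqrt(1.1^2 + 8.7^2) = sqrt(76.9) = 8.7693
z1+z2 = -8.1000 + 16.7000i
|z1+z2| = sqrt(344.5) = 18.5607
|z1|+|z2| = 12.1918 + 8.7693 = 20.9611

|z1+z2| = 18.5607 ≤ |z1|+|z2| = 20.9611 (verified)


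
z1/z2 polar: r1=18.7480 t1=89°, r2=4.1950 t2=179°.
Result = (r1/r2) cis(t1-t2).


r = 18.7480 / 4.1950 = 4.4691
theta = 89° - 179° = -90° = 270° (mod 360)

4.4691 cis(270°)


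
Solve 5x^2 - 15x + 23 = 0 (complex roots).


disc = (-15)^2 - 4*5*23 = 225 - 460 = -235
sqrt(|disc|) = sqrt(235) = 15.3297
Real part = 15/(2*5) = 1.5000
Imag part = 15.3297/(2*5) = 1.5330

1.5000 ± 1.5330i


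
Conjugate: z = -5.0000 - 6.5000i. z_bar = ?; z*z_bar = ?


z_bar = -5.0000 + 6.5000i
z*z_bar = (-5)^2 + (-6.5)^2 = 25 + 42.25 = 67.25

z_bar = -5.0000 + 6.5000i, z*z_bar = 67.25


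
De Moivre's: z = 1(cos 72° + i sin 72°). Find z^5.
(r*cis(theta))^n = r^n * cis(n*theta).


r^5 = 1^5 = 1
n*theta = 5*72° = 360° = 0° (mod 360)
a = 1*cos(0°) = 1.0000
b = 1*sin(0°) = 0

1 cis(0°) = 1.0000 + 0i


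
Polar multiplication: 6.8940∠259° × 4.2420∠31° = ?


r = 6.8940 * 4.2420 = 29.2443
theta = 259° + 31° = 290° = 290° (mod 360)

29.2443 cis(290°)


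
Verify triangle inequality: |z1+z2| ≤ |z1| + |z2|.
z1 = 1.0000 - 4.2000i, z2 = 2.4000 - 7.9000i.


|z1| = sqrt(1^2 + (-4.2)^2) = sqrt(18.64) = 4.3174
|z2| = sqrt(2.4^2 + (-7.9)^2) = sqrt(68.17) = 8.2565
z1+z2 = 3.4000 - 12.1000i
|z1+z2| = sqrt(157.97) = 12.5686
|z1|+|z2| = 4.3174 + 8.2565 = 12.5739

|z1+z2| = 12.5686 ≤ |z1|+|z2| = 12.5739 (verified)


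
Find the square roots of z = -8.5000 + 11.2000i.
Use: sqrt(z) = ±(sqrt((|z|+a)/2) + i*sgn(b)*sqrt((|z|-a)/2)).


|z| = sqrt(72.25+125.44) = 14.0602
sqrt((|z|+a)/2) = sqrt((14.0602+(-8.5))/2) = sqrt(2.7801) = 1.6674
sqrt((|z|-a)/2) = sqrt((14.0602-(-8.5))/2) = sqrt(11.2801) = 3.3586

±(1.6674 + 3.3586i) i.e. 1.6674 + 3.3586i and -1.6674 - 3.3586i


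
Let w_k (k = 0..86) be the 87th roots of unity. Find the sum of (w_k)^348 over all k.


The roots are w_k = w^k with w = e^(2*pi*i/87), and (w^k)^348 = (w^348)^k.
So S = 1 + u + u^2 + ... + u^(86) with u = w^348.
348 = 4*87 + 0, so 348 is a multiple of 87 and u = (w^87)^4 = 1.
Every one of the 87 terms equals 1: S = 87

S = 87


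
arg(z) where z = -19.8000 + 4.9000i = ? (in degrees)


Re = -19.8, Im = 4.9
arg = atan2(4.9, -19.8) = 166.1000 degrees

arg(z) = 166.1000 degrees


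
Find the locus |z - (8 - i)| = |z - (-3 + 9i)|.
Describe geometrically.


Equal distances means the locus is the perpendicular bisector of z1 and z2.
Midpoint = ((8+(-3))/2, (-1+9)/2) = (2.5000, 4.0000)

Perpendicular bisector through (2.5000, 4.0000)


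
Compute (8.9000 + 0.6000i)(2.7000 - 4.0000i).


Real = 8.9*2.7 - 0.6*(-4) = 24.03 - (-2.4) = 26.43
Imag = 8.9*(-4) + 2.7*0.6 = -35.6 + 1.62 = -33.98

26.4300 - 33.9800i


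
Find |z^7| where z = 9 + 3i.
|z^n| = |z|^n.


|z| = sqrt(81+9) = sqrt(90) = 9.4868
|z^7| = |z|^7 = (sqrt(90))^7 = 90^3 * sqrt(90) = 729000*sqrt(90)

|z^7| = 729000*sqrt(90) ≈ 6915901.2428


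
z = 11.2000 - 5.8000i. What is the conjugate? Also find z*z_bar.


z_bar = 11.2000 + 5.8000i
z*z_bar = 11.2^2 + (-5.8)^2 = 125.44 + 33.64 = 159.08

z_bar = 11.2000 + 5.8000i, z*z_bar = 159.08


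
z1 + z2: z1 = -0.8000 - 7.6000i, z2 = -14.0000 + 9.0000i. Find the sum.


Real: -0.8 - 14 = -14.8
Imag: -7.6 + 9 = 1.4

-14.8000 + 1.4000i


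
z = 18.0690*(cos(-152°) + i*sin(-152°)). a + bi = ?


a = 18.0690*cos(-152°) = 18.0690*(-0.88295) = -15.9540
b = 18.0690*sin(-152°) = 18.0690*(-0.46947) = -8.4829

-15.9540 - 8.4829i


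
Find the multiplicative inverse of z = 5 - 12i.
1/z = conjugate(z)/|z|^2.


|z|^2 = 25+144 = 169
1/z = (5 + 12i)/169

1/z = 0.0296 + 0.0710i


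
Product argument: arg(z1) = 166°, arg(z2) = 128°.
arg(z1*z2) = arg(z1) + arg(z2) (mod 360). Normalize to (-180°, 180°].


arg(z1*z2) = 166° + 128° = 294°
Normalized to (-180°, 180°]: -66°

-66°


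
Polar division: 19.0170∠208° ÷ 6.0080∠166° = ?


r = 19.0170 / 6.0080 = 3.1653
theta = 208° - 166° = 42° = 42° (mod 360)

3.1653 cis(42°)


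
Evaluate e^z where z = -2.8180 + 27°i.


e^-2.8180 = 0.0597
cos(27°) = 0.891
sin(27°) = 0.454
Real = 0.0597*0.891 = 0.0532
Imag = 0.0597*0.454 = 0.0271

0.0532 + 0.0271i


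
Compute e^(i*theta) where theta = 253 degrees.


cos(253°) = -0.2924
sin(253°) = -0.9563

e^(i*253°) = -0.2924 - 0.9563i


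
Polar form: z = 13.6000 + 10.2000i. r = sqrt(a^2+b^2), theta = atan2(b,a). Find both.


r = sqrt(184.96+104.04) = sqrt(289) = 17.0000
theta = atan2(10.2, 13.6) = 36.8699 degrees

r = 17.0000, theta = 36.8699 degrees


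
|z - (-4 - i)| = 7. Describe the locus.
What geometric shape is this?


|z - z0| = r is a circle with center z0 and radius r.
Center = (-4, -1), radius = 7

Circle with center (-4, -1) and radius 7


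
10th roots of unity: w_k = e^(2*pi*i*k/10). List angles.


The 10th roots of unity are cis(360k/10°) for k=0..9
Angle step = 360/10 = 36°
Primitive root: cis(36°)
Primitive root = 0.8090 + 0.5878i

10 roots at angles: 0°, 36°, 72°, 108°, 144°, 180°, 216°, 252°, 288°, 324°


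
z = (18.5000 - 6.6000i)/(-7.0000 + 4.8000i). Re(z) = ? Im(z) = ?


Multiply by conjugate: (18.5000 - 6.6000i)(-7.0000 - 4.8000i) / ((-7)^2 + 4.8^2)
Numerator real = 18.5*(-7) - (6.6)*4.8 = -161.18
Numerator imag = -6.6*(-7) - 18.5*4.8 = -42.6
Denominator = 72.04
Re(z) = -161.18/72.04 = -2.2374
Im(z) = -42.6/72.04 = -0.5913

Re(z) = -2.2374, Im(z) = -0.5913


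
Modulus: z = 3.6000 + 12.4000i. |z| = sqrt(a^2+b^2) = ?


|z| = sqrt(3.6^2 + 12.4^2) = sqrt(12.96 + 153.76) = sqrt(166.72) = 12.9120

|z| = 12.9120


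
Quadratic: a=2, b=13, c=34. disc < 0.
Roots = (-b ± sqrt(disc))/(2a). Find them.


disc = 13^2 - 4*2*34 = 169 - 272 = -103
sqrt(|disc|) = sqrt(103) = 10.1489
Real part = -13/(2*2) = -3.2500
Imag part = 10.1489/(2*2) = 2.5372

-3.2500 ± 2.5372i


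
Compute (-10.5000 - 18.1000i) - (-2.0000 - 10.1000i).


Real: -10.5 + 2 = -8.5
Imag: -18.1 + 10.1 = -8

-8.5000 - 8.0000i


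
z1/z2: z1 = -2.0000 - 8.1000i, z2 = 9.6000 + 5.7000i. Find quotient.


Conjugate of z2 = 9.6000 - 5.7000i
Numerator: (-2.0000 - 8.1000i)(9.6000 - 5.7000i) = -65.3700 - 66.3600i
Denominator: 9.6^2 + 5.7^2 = 124.65
Result = (-65.3700 - 66.3600i)/124.65

-0.5244 - 0.5324i


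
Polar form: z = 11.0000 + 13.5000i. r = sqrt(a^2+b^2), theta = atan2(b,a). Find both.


r = sqrt(121+182.25) = sqrt(303.25) = 17.4141
theta = atan2(13.5, 11) = 50.8263 degrees

r = 17.4141, theta = 50.8263 degrees


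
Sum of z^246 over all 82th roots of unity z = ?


The roots are w_k = w^k with w = e^(2*pi*i/82), and (w^k)^246 = (w^246)^k.
So S = 1 + u + u^2 + ... + u^(81) with u = w^246.
246 = 3*82 + 0, so 246 is a multiple of 82 and u = (w^82)^3 = 1.
Every one of the 82 terms equals 1: S = 82

S = 82


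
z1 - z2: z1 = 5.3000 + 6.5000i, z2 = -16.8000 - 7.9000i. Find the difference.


Real: 5.3 + 16.8 = 22.1
Imag: 6.5 + 7.9 = 14.4

22.1000 + 14.4000i


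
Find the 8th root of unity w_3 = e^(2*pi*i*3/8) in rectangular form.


Angle = 360*3/8 = 135°
a = cos(135°) = -0.7071
b = sin(135°) = 0.7071

-0.7071 + 0.7071i


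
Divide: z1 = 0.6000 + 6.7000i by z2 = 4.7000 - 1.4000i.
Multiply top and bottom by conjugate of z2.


Conjugate of z2 = 4.7000 + 1.4000i
Numerator: (0.6000 + 6.7000i)(4.7000 + 1.4000i) = -6.5600 + 32.3300i
Denominator: 4.7^2 + (-1.4)^2 = 24.05
Result = (-6.5600 + 32.3300i)/24.05

-0.2728 + 1.3443i


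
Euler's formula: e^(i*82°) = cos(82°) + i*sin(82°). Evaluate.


cos(82°) = 0.1392
sin(82°) = 0.9903

e^(i*82°) = 0.1392 + 0.9903i


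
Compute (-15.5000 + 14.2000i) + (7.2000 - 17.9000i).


Real: -15.5 + 7.2 = -8.3
Imag: 14.2 - 17.9 = -3.7

-8.3000 - 3.7000i


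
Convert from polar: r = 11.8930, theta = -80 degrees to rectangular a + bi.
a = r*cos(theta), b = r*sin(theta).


a = 11.8930*cos(-80°) = 11.8930*0.17365 = 2.0652
b = 11.8930*sin(-80°) = 11.8930*(-0.98481) = -11.7123

2.0652 - 11.7123i


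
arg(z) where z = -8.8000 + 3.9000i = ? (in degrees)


Re = -8.8, Im = 3.9
arg = atan2(3.9, -8.8) = 156.0979 degrees

arg(z) = 156.0979 degrees


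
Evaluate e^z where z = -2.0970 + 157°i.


e^-2.0970 = 0.12282
cos(157°) = -0.9205
sin(157°) = 0.3907
Real = 0.12282*(-0.9205) = -0.1131
Imag = 0.12282*0.3907 = 0.0480

-0.1131 + 0.0480i


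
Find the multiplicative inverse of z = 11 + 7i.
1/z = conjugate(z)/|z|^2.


|z|^2 = 121+49 = 170
1/z = (11 - 7i)/170

1/z = 0.0647 - 0.0412i


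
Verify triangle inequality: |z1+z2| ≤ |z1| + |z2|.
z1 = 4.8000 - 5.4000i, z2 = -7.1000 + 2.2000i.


|z1| = sqrt(4.8^2 + (-5.4)^2) = sqrt(52.2) = 7.2250
|z2| = sqrt((-7.1)^2 + 2.2^2) = sqrt(55.25) = 7.4330
z1+z2 = -2.3000 - 3.2000i
|z1+z2| = sqrt(15.53) = 3.9408
|z1|+|z2| = 7.2250 + 7.4330 = 14.6580

|z1+z2| = 3.9408 ≤ |z1|+|z2| = 14.6580 (verified)


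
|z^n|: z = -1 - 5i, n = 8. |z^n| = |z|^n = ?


|z| = sqrt(1+25) = sqrt(26) = 5.0990
|z^8| = |z|^8 = (sqrt(26))^8 = 26^4 = 456976

|z^8| = 456976


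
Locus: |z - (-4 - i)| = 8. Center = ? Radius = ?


|z - z0| = r is a circle with center z0 and radius r.
Center = (-4, -1), radius = 8

Circle with center (-4, -1) and radius 8


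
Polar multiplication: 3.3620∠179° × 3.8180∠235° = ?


r = 3.3620 * 3.8180 = 12.8361
theta = 179° + 235° = 414° = 54° (mod 360)

12.8361 cis(54°)


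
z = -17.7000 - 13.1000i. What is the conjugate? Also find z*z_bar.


z_bar = -17.7000 + 13.1000i
z*z_bar = (-17.7)^2 + (-13.1)^2 = 313.29 + 171.61 = 484.9

z_bar = -17.7000 + 13.1000i, z*z_bar = 484.9


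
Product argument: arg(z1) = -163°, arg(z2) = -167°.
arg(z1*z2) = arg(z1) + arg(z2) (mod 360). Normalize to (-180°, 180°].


arg(z1*z2) = -163° - 167° = -330°
Normalized to (-180°, 180°]: 30°

30°


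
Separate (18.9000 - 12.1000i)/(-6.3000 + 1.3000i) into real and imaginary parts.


Multiply by conjugate: (18.9000 - 12.1000i)(-6.3000 - 1.3000i) / ((-6.3)^2 + 1.3^2)
Numerator real = 18.9*(-6.3) - (12.1)*1.3 = -134.8
Numerator imag = -12.1*(-6.3) - 18.9*1.3 = 51.66
Denominator = 41.38
Re(z) = -134.8/41.38 = -3.2576
Im(z) = 51.66/41.38 = 1.2484

Re(z) = -3.2576, Im(z) = 1.2484


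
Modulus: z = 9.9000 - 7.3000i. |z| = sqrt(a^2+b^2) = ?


|z| = sqrt(9.9^2 + (-7.3)^2) = sqrt(98.01 + 53.29) = sqrt(151.3) = 12.3004

|z| = 12.3004


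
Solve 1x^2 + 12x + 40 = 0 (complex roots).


disc = 12^2 - 4*1*40 = 144 - 160 = -16
sqrt(|disc|) = sqrt(16) = 4.0000
Real part = -12/(2*1) = -6.0000
Imag part = 4.0000/(2*1) = 2.0000

-6.0000 ± 2.0000i


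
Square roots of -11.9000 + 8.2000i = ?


|z| = sqrt(141.61+67.24) = 14.4516
sqrt((|z|+a)/2) = sqrt((14.4516+(-11.9))/2) = sqrt(1.2758) = 1.1295
sqrt((|z|-a)/2) = sqrt((14.4516-(-11.9))/2) = sqrt(13.1758) = 3.6299

±(1.1295 + 3.6299i) i.e. 1.1295 + 3.6299i and -1.1295 - 3.6299i


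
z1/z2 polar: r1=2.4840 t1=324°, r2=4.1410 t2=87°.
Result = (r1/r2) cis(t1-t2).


r = 2.4840 / 4.1410 = 0.5999
theta = 324° - 87° = 237° = 237° (mod 360)

0.5999 cis(237°)


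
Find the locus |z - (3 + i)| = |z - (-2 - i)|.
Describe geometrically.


Equal distances means the locus is the perpendicular bisector of z1 and z2.
Midpoint = ((3+(-2))/2, (1+(-1))/2) = (0.5000, 0)

Perpendicular bisector through (0.5000, 0)


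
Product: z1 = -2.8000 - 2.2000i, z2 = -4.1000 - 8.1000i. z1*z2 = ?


Real = -2.8*(-4.1) - (-2.2)*(-8.1) = 11.48 - 17.82 = -6.34
Imag = -2.8*(-8.1) - (4.1)*(-2.2) = 22.68 + 9.02 = 31.7

-6.3400 + 31.7000i


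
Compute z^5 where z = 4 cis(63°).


r^5 = 4^5 = 1024
n*theta = 5*63° = 315° = 315° (mod 360)
a = 1024*cos(315°) = 724.0773
b = 1024*sin(315°) = -724.0773

1024 cis(315°) = 724.0773 - 724.0773i


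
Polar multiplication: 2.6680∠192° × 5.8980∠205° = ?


r = 2.6680 * 5.8980 = 15.7359
theta = 192° + 205° = 397° = 37° (mod 360)

15.7359 cis(37°)


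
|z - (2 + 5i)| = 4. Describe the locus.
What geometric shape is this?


|z - z0| = r is a circle with center z0 and radius r.
Center = (2, 5), radius = 4

Circle with center (2, 5) and radius 4
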